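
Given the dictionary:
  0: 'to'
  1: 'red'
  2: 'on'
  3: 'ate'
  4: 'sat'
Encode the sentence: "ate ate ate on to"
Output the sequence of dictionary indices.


Look up each word in the dictionary:
  'ate' -> 3
  'ate' -> 3
  'ate' -> 3
  'on' -> 2
  'to' -> 0

Encoded: [3, 3, 3, 2, 0]


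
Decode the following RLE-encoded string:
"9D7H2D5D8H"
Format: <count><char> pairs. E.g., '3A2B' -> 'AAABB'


Expanding each <count><char> pair:
  9D -> 'DDDDDDDDD'
  7H -> 'HHHHHHH'
  2D -> 'DD'
  5D -> 'DDDDD'
  8H -> 'HHHHHHHH'

Decoded = DDDDDDDDDHHHHHHHDDDDDDDHHHHHHHH


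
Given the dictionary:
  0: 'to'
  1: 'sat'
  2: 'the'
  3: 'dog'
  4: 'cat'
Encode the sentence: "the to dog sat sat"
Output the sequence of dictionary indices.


Look up each word in the dictionary:
  'the' -> 2
  'to' -> 0
  'dog' -> 3
  'sat' -> 1
  'sat' -> 1

Encoded: [2, 0, 3, 1, 1]


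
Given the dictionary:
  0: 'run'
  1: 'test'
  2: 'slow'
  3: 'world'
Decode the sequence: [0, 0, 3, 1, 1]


Look up each index in the dictionary:
  0 -> 'run'
  0 -> 'run'
  3 -> 'world'
  1 -> 'test'
  1 -> 'test'

Decoded: "run run world test test"


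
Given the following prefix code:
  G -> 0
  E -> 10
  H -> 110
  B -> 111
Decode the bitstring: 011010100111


Decoding step by step:
Bits 0 -> G
Bits 110 -> H
Bits 10 -> E
Bits 10 -> E
Bits 0 -> G
Bits 111 -> B


Decoded message: GHEEGB


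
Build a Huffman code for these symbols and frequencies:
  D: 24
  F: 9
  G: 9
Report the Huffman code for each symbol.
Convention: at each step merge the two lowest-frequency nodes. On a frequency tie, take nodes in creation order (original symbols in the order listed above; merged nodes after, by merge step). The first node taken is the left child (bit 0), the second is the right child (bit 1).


Huffman tree construction:
Step 1: Merge F(9) + G(9) = 18
Step 2: Merge (F+G)(18) + D(24) = 42
Read each symbol's code off the tree from the root (left child = 0, right child = 1).

Codes:
  D: 1 (length 1)
  F: 00 (length 2)
  G: 01 (length 2)
Average code length: 60/42 = 1.4286 bits/symbol


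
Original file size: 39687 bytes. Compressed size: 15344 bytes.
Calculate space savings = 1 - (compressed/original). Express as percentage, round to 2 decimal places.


ratio = compressed/original = 15344/39687 = 0.386625
savings = 1 - ratio = 1 - 0.386625 = 0.613375
as a percentage: 0.613375 * 100 = 61.34%

Space savings = 1 - 15344/39687 = 61.34%


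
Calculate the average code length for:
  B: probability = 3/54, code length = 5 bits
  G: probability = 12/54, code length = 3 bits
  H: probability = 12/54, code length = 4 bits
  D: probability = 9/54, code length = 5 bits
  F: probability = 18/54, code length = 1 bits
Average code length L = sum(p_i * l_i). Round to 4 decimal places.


Weighted contributions p_i * l_i:
  B: (3/54) * 5 = 15/54
  G: (12/54) * 3 = 36/54
  H: (12/54) * 4 = 48/54
  D: (9/54) * 5 = 45/54
  F: (18/54) * 1 = 18/54
Sum = (15 + 36 + 48 + 45 + 18)/54 = 162/54

L = 162/54 = 3.0000 bits/symbol


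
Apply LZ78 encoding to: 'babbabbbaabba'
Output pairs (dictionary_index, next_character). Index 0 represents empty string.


LZ78 encoding steps:
Dictionary: {0: ''}
Step 1: w='' (idx 0), next='b' -> output (0, 'b'), add 'b' as idx 1
Step 2: w='' (idx 0), next='a' -> output (0, 'a'), add 'a' as idx 2
Step 3: w='b' (idx 1), next='b' -> output (1, 'b'), add 'bb' as idx 3
Step 4: w='a' (idx 2), next='b' -> output (2, 'b'), add 'ab' as idx 4
Step 5: w='bb' (idx 3), next='a' -> output (3, 'a'), add 'bba' as idx 5
Step 6: w='ab' (idx 4), next='b' -> output (4, 'b'), add 'abb' as idx 6
Step 7: w='a' (idx 2), end of input -> output (2, '')


Encoded: [(0, 'b'), (0, 'a'), (1, 'b'), (2, 'b'), (3, 'a'), (4, 'b'), (2, '')]


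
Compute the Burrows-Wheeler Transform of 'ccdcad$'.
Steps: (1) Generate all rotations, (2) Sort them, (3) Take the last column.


Rotations (sorted):
  0: $ccdcad -> last char: d
  1: ad$ccdc -> last char: c
  2: cad$ccd -> last char: d
  3: ccdcad$ -> last char: $
  4: cdcad$c -> last char: c
  5: d$ccdca -> last char: a
  6: dcad$cc -> last char: c


BWT = dcd$cac


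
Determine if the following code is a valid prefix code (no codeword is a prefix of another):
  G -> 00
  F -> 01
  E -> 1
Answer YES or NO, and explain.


Checking each pair (does one codeword prefix another?):
  G='00' vs F='01': no prefix
  G='00' vs E='1': no prefix
  F='01' vs G='00': no prefix
  F='01' vs E='1': no prefix
  E='1' vs G='00': no prefix
  E='1' vs F='01': no prefix
No violation found over all pairs.

YES -- this is a valid prefix code. No codeword is a prefix of any other codeword.


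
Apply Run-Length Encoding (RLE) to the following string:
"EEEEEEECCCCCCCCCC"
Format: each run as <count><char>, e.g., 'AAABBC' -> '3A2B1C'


Scanning runs left to right:
  i=0: run of 'E' x 7 -> '7E'
  i=7: run of 'C' x 10 -> '10C'

RLE = 7E10C


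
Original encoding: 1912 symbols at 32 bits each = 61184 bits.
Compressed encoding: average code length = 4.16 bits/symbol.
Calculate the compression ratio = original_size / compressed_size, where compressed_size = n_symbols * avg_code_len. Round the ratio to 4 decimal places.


original_size = n_symbols * orig_bits = 1912 * 32 = 61184 bits
compressed_size = n_symbols * avg_code_len = 1912 * 4.16 = 7953.92 bits
ratio = original_size / compressed_size = 61184 / 7953.92 = 7.6923

Compression ratio = 7.6923


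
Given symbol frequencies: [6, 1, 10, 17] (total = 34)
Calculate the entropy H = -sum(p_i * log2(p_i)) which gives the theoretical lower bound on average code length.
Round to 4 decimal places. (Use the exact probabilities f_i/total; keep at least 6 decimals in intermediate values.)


Per-symbol terms -p_i * log2(p_i) with p_i = f_i/34:
  p = 6/34 = 0.176471: log2(p) = -2.502500, -p*log2(p) = 0.441618
  p = 1/34 = 0.029412: log2(p) = -5.087463, -p*log2(p) = 0.149631
  p = 10/34 = 0.294118: log2(p) = -1.765535, -p*log2(p) = 0.519275
  p = 17/34 = 0.500000: log2(p) = -1.000000, -p*log2(p) = 0.500000
H = 0.441618 + 0.149631 + 0.519275 + 0.500000 = 1.610524

H = 1.6105 bits/symbol


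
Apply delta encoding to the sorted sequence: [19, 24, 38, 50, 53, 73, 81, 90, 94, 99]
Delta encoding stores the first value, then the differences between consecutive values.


First value: 19
Deltas:
  24 - 19 = 5
  38 - 24 = 14
  50 - 38 = 12
  53 - 50 = 3
  73 - 53 = 20
  81 - 73 = 8
  90 - 81 = 9
  94 - 90 = 4
  99 - 94 = 5


Delta encoded: [19, 5, 14, 12, 3, 20, 8, 9, 4, 5]


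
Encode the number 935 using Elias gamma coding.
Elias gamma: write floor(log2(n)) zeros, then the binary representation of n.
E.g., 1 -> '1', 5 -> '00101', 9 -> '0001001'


num_bits = floor(log2(935)) + 1 = 10
leading_zeros = num_bits - 1 = 9
binary(935) = 1110100111

Elias gamma(935) = '000000000' + '1110100111' = 0000000001110100111 (19 bits)


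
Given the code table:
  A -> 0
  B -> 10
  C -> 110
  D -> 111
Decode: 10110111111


Decoding:
10 -> B
110 -> C
111 -> D
111 -> D


Result: BCDD


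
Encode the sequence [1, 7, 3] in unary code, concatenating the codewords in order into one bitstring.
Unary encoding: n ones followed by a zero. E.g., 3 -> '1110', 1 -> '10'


Encode each number as n ones followed by a terminating 0:
  1 -> 10 (2 bits)
  7 -> 11111110 (8 bits)
  3 -> 1110 (4 bits)
Total length = 2 + 8 + 4 = 14 bits.

Unary([1, 7, 3]) = 10111111101110 (14 bits)


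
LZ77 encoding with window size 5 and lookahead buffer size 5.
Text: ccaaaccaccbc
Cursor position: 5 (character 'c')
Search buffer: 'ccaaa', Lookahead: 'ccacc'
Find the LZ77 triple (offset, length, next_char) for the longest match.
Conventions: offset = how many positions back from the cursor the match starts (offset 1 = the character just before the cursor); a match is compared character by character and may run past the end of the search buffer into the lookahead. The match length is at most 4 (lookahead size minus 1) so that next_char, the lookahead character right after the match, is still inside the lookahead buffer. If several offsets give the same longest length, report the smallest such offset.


Try each offset into the search buffer:
  offset=1 (pos 4, char 'a'): match length 0
  offset=2 (pos 3, char 'a'): match length 0
  offset=3 (pos 2, char 'a'): match length 0
  offset=4 (pos 1, char 'c'): match length 1
  offset=5 (pos 0, char 'c'): match length 3
Longest match has length 3 at offset 5.
next_char = character at position 5 + 3 = 8 -> 'c'

Best match: offset=5, length=3 (matching 'cca' starting at position 0)
LZ77 triple: (5, 3, 'c')


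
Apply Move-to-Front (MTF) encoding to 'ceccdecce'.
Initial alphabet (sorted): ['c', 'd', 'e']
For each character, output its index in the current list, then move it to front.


MTF encoding:
'c': index 0 in ['c', 'd', 'e'] -> ['c', 'd', 'e']
'e': index 2 in ['c', 'd', 'e'] -> ['e', 'c', 'd']
'c': index 1 in ['e', 'c', 'd'] -> ['c', 'e', 'd']
'c': index 0 in ['c', 'e', 'd'] -> ['c', 'e', 'd']
'd': index 2 in ['c', 'e', 'd'] -> ['d', 'c', 'e']
'e': index 2 in ['d', 'c', 'e'] -> ['e', 'd', 'c']
'c': index 2 in ['e', 'd', 'c'] -> ['c', 'e', 'd']
'c': index 0 in ['c', 'e', 'd'] -> ['c', 'e', 'd']
'e': index 1 in ['c', 'e', 'd'] -> ['e', 'c', 'd']


Output: [0, 2, 1, 0, 2, 2, 2, 0, 1]


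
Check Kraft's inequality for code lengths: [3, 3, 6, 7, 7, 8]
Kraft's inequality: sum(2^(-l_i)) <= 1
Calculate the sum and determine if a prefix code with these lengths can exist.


Sum = 2^(-3) + 2^(-3) + 2^(-6) + 2^(-7) + 2^(-7) + 2^(-8)
    = 0.125 + 0.125 + 0.015625 + 0.0078125 + 0.0078125 + 0.00390625
    = 73/256 = 0.28515625
Since 0.28515625 <= 1, Kraft's inequality IS satisfied.
A prefix code with these lengths CAN exist.

Kraft sum = 0.28515625. Satisfied.


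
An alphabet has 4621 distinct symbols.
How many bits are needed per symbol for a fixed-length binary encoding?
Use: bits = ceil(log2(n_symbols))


log2(4621) = 12.174
Bracket: 2^12 = 4096 < 4621 <= 2^13 = 8192
So ceil(log2(4621)) = 13

bits = ceil(log2(4621)) = ceil(12.174) = 13 bits


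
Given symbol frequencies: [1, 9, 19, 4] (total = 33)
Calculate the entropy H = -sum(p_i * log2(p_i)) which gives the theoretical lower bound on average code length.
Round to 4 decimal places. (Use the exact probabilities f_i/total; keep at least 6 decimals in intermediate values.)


Per-symbol terms -p_i * log2(p_i) with p_i = f_i/33:
  p = 1/33 = 0.030303: log2(p) = -5.044394, -p*log2(p) = 0.152860
  p = 9/33 = 0.272727: log2(p) = -1.874469, -p*log2(p) = 0.511219
  p = 19/33 = 0.575758: log2(p) = -0.796467, -p*log2(p) = 0.458572
  p = 4/33 = 0.121212: log2(p) = -3.044394, -p*log2(p) = 0.369017
H = 0.152860 + 0.511219 + 0.458572 + 0.369017 = 1.491668

H = 1.4917 bits/symbol


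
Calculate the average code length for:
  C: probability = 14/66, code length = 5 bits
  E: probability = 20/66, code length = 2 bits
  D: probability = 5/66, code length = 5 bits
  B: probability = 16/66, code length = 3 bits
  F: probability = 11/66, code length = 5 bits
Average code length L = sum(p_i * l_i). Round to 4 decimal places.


Weighted contributions p_i * l_i:
  C: (14/66) * 5 = 70/66
  E: (20/66) * 2 = 40/66
  D: (5/66) * 5 = 25/66
  B: (16/66) * 3 = 48/66
  F: (11/66) * 5 = 55/66
Sum = (70 + 40 + 25 + 48 + 55)/66 = 238/66

L = 238/66 = 3.6061 bits/symbol


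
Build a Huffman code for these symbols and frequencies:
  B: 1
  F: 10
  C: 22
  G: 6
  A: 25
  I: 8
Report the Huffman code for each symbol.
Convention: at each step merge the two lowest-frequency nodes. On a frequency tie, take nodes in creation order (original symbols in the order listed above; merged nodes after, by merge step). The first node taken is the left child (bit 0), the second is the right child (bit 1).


Huffman tree construction:
Step 1: Merge B(1) + G(6) = 7
Step 2: Merge (B+G)(7) + I(8) = 15
Step 3: Merge F(10) + ((B+G)+I)(15) = 25
Step 4: Merge C(22) + A(25) = 47
Step 5: Merge (F+((B+G)+I))(25) + (C+A)(47) = 72
Read each symbol's code off the tree from the root (left child = 0, right child = 1).

Codes:
  B: 0100 (length 4)
  F: 00 (length 2)
  C: 10 (length 2)
  G: 0101 (length 4)
  A: 11 (length 2)
  I: 011 (length 3)
Average code length: 166/72 = 2.3056 bits/symbol


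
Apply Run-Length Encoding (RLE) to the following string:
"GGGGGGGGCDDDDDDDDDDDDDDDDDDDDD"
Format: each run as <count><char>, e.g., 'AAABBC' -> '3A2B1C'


Scanning runs left to right:
  i=0: run of 'G' x 8 -> '8G'
  i=8: run of 'C' x 1 -> '1C'
  i=9: run of 'D' x 21 -> '21D'

RLE = 8G1C21D


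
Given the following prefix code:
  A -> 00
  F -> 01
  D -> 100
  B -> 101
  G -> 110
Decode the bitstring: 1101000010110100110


Decoding step by step:
Bits 110 -> G
Bits 100 -> D
Bits 00 -> A
Bits 101 -> B
Bits 101 -> B
Bits 00 -> A
Bits 110 -> G


Decoded message: GDABBAG


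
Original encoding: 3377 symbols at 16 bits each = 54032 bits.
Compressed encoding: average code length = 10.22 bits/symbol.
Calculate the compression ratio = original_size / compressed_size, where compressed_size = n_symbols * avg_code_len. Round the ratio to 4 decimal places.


original_size = n_symbols * orig_bits = 3377 * 16 = 54032 bits
compressed_size = n_symbols * avg_code_len = 3377 * 10.22 = 34512.94 bits
ratio = original_size / compressed_size = 54032 / 34512.94 = 1.5656

Compression ratio = 1.5656


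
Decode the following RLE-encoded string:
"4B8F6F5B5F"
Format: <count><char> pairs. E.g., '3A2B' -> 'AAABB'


Expanding each <count><char> pair:
  4B -> 'BBBB'
  8F -> 'FFFFFFFF'
  6F -> 'FFFFFF'
  5B -> 'BBBBB'
  5F -> 'FFFFF'

Decoded = BBBBFFFFFFFFFFFFFFBBBBBFFFFF


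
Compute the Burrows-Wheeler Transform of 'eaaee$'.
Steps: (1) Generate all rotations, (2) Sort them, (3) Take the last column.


Rotations (sorted):
  0: $eaaee -> last char: e
  1: aaee$e -> last char: e
  2: aee$ea -> last char: a
  3: e$eaae -> last char: e
  4: eaaee$ -> last char: $
  5: ee$eaa -> last char: a


BWT = eeae$a


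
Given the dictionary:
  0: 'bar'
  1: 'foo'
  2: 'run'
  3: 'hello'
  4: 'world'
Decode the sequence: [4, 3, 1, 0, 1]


Look up each index in the dictionary:
  4 -> 'world'
  3 -> 'hello'
  1 -> 'foo'
  0 -> 'bar'
  1 -> 'foo'

Decoded: "world hello foo bar foo"


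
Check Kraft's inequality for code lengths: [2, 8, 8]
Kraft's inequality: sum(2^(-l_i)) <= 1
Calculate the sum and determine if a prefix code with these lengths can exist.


Sum = 2^(-2) + 2^(-8) + 2^(-8)
    = 0.25 + 0.00390625 + 0.00390625
    = 66/256 = 0.2578125
Since 0.2578125 <= 1, Kraft's inequality IS satisfied.
A prefix code with these lengths CAN exist.

Kraft sum = 0.2578125. Satisfied.


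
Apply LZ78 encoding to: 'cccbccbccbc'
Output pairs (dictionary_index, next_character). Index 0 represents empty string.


LZ78 encoding steps:
Dictionary: {0: ''}
Step 1: w='' (idx 0), next='c' -> output (0, 'c'), add 'c' as idx 1
Step 2: w='c' (idx 1), next='c' -> output (1, 'c'), add 'cc' as idx 2
Step 3: w='' (idx 0), next='b' -> output (0, 'b'), add 'b' as idx 3
Step 4: w='cc' (idx 2), next='b' -> output (2, 'b'), add 'ccb' as idx 4
Step 5: w='ccb' (idx 4), next='c' -> output (4, 'c'), add 'ccbc' as idx 5


Encoded: [(0, 'c'), (1, 'c'), (0, 'b'), (2, 'b'), (4, 'c')]


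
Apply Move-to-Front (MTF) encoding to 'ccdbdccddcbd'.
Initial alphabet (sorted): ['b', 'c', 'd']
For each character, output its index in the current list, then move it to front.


MTF encoding:
'c': index 1 in ['b', 'c', 'd'] -> ['c', 'b', 'd']
'c': index 0 in ['c', 'b', 'd'] -> ['c', 'b', 'd']
'd': index 2 in ['c', 'b', 'd'] -> ['d', 'c', 'b']
'b': index 2 in ['d', 'c', 'b'] -> ['b', 'd', 'c']
'd': index 1 in ['b', 'd', 'c'] -> ['d', 'b', 'c']
'c': index 2 in ['d', 'b', 'c'] -> ['c', 'd', 'b']
'c': index 0 in ['c', 'd', 'b'] -> ['c', 'd', 'b']
'd': index 1 in ['c', 'd', 'b'] -> ['d', 'c', 'b']
'd': index 0 in ['d', 'c', 'b'] -> ['d', 'c', 'b']
'c': index 1 in ['d', 'c', 'b'] -> ['c', 'd', 'b']
'b': index 2 in ['c', 'd', 'b'] -> ['b', 'c', 'd']
'd': index 2 in ['b', 'c', 'd'] -> ['d', 'b', 'c']


Output: [1, 0, 2, 2, 1, 2, 0, 1, 0, 1, 2, 2]


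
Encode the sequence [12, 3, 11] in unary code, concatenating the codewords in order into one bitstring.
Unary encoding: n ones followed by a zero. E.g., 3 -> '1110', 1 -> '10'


Encode each number as n ones followed by a terminating 0:
  12 -> 1111111111110 (13 bits)
  3 -> 1110 (4 bits)
  11 -> 111111111110 (12 bits)
Total length = 13 + 4 + 12 = 29 bits.

Unary([12, 3, 11]) = 11111111111101110111111111110 (29 bits)


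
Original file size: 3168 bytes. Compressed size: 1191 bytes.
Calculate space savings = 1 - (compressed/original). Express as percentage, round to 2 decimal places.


ratio = compressed/original = 1191/3168 = 0.375947
savings = 1 - ratio = 1 - 0.375947 = 0.624053
as a percentage: 0.624053 * 100 = 62.41%

Space savings = 1 - 1191/3168 = 62.41%


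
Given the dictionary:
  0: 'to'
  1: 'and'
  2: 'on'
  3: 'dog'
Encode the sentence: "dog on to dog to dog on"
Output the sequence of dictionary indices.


Look up each word in the dictionary:
  'dog' -> 3
  'on' -> 2
  'to' -> 0
  'dog' -> 3
  'to' -> 0
  'dog' -> 3
  'on' -> 2

Encoded: [3, 2, 0, 3, 0, 3, 2]


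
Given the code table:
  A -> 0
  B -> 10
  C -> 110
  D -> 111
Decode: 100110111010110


Decoding:
10 -> B
0 -> A
110 -> C
111 -> D
0 -> A
10 -> B
110 -> C


Result: BACDABC


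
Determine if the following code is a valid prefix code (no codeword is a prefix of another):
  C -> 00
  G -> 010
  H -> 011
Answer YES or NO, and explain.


Checking each pair (does one codeword prefix another?):
  C='00' vs G='010': no prefix
  C='00' vs H='011': no prefix
  G='010' vs C='00': no prefix
  G='010' vs H='011': no prefix
  H='011' vs C='00': no prefix
  H='011' vs G='010': no prefix
No violation found over all pairs.

YES -- this is a valid prefix code. No codeword is a prefix of any other codeword.


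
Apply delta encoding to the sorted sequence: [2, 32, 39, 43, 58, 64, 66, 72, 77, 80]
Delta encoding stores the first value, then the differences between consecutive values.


First value: 2
Deltas:
  32 - 2 = 30
  39 - 32 = 7
  43 - 39 = 4
  58 - 43 = 15
  64 - 58 = 6
  66 - 64 = 2
  72 - 66 = 6
  77 - 72 = 5
  80 - 77 = 3


Delta encoded: [2, 30, 7, 4, 15, 6, 2, 6, 5, 3]


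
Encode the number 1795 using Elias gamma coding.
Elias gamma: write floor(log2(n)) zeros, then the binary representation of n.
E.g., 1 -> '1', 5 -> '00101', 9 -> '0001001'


num_bits = floor(log2(1795)) + 1 = 11
leading_zeros = num_bits - 1 = 10
binary(1795) = 11100000011

Elias gamma(1795) = '0000000000' + '11100000011' = 000000000011100000011 (21 bits)


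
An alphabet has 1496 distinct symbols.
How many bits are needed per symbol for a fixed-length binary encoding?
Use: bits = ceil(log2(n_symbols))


log2(1496) = 10.5469
Bracket: 2^10 = 1024 < 1496 <= 2^11 = 2048
So ceil(log2(1496)) = 11

bits = ceil(log2(1496)) = ceil(10.5469) = 11 bits


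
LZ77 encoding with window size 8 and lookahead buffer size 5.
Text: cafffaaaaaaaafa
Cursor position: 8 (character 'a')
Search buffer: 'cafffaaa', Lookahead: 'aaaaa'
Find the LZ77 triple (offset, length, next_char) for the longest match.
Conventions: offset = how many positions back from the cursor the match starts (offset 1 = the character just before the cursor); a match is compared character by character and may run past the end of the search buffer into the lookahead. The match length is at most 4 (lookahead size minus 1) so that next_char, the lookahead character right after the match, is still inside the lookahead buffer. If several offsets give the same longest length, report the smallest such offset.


Try each offset into the search buffer:
  offset=1 (pos 7, char 'a'): match length 4
  offset=2 (pos 6, char 'a'): match length 4
  offset=3 (pos 5, char 'a'): match length 4
  offset=4 (pos 4, char 'f'): match length 0
  offset=5 (pos 3, char 'f'): match length 0
  offset=6 (pos 2, char 'f'): match length 0
  offset=7 (pos 1, char 'a'): match length 1
  offset=8 (pos 0, char 'c'): match length 0
Longest match has length 4, found at offsets 1, 2, 3; take the smallest, offset 1.
next_char = character at position 8 + 4 = 12 -> 'a'

Best match: offset=1, length=4 (matching 'aaaa' starting at position 7)
LZ77 triple: (1, 4, 'a')


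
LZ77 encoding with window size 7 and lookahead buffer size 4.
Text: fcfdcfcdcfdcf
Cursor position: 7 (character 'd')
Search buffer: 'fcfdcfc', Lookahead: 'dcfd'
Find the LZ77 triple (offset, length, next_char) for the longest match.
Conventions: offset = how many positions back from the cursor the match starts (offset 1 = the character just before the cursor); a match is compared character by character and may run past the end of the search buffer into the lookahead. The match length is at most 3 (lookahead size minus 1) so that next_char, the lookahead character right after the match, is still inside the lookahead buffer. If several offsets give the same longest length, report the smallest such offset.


Try each offset into the search buffer:
  offset=1 (pos 6, char 'c'): match length 0
  offset=2 (pos 5, char 'f'): match length 0
  offset=3 (pos 4, char 'c'): match length 0
  offset=4 (pos 3, char 'd'): match length 3
  offset=5 (pos 2, char 'f'): match length 0
  offset=6 (pos 1, char 'c'): match length 0
  offset=7 (pos 0, char 'f'): match length 0
Longest match has length 3 at offset 4.
next_char = character at position 7 + 3 = 10 -> 'd'

Best match: offset=4, length=3 (matching 'dcf' starting at position 3)
LZ77 triple: (4, 3, 'd')


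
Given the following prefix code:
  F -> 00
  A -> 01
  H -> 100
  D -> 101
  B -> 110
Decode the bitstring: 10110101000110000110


Decoding step by step:
Bits 101 -> D
Bits 101 -> D
Bits 01 -> A
Bits 00 -> F
Bits 01 -> A
Bits 100 -> H
Bits 00 -> F
Bits 110 -> B


Decoded message: DDAFAHFB


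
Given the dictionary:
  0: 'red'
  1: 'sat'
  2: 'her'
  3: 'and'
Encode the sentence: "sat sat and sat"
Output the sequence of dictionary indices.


Look up each word in the dictionary:
  'sat' -> 1
  'sat' -> 1
  'and' -> 3
  'sat' -> 1

Encoded: [1, 1, 3, 1]


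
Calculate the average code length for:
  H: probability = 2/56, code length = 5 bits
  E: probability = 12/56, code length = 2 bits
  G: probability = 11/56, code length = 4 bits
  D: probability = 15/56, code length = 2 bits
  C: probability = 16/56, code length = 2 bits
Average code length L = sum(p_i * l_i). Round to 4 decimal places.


Weighted contributions p_i * l_i:
  H: (2/56) * 5 = 10/56
  E: (12/56) * 2 = 24/56
  G: (11/56) * 4 = 44/56
  D: (15/56) * 2 = 30/56
  C: (16/56) * 2 = 32/56
Sum = (10 + 24 + 44 + 30 + 32)/56 = 140/56

L = 140/56 = 2.5000 bits/symbol


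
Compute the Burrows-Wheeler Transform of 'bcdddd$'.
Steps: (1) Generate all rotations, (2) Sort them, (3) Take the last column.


Rotations (sorted):
  0: $bcdddd -> last char: d
  1: bcdddd$ -> last char: $
  2: cdddd$b -> last char: b
  3: d$bcddd -> last char: d
  4: dd$bcdd -> last char: d
  5: ddd$bcd -> last char: d
  6: dddd$bc -> last char: c


BWT = d$bdddc


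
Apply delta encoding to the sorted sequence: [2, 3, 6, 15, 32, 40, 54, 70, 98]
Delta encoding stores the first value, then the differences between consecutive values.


First value: 2
Deltas:
  3 - 2 = 1
  6 - 3 = 3
  15 - 6 = 9
  32 - 15 = 17
  40 - 32 = 8
  54 - 40 = 14
  70 - 54 = 16
  98 - 70 = 28


Delta encoded: [2, 1, 3, 9, 17, 8, 14, 16, 28]


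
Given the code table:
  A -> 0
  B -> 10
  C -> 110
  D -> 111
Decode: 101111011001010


Decoding:
10 -> B
111 -> D
10 -> B
110 -> C
0 -> A
10 -> B
10 -> B


Result: BDBCABB


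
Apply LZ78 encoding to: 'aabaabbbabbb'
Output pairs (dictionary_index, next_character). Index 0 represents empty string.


LZ78 encoding steps:
Dictionary: {0: ''}
Step 1: w='' (idx 0), next='a' -> output (0, 'a'), add 'a' as idx 1
Step 2: w='a' (idx 1), next='b' -> output (1, 'b'), add 'ab' as idx 2
Step 3: w='a' (idx 1), next='a' -> output (1, 'a'), add 'aa' as idx 3
Step 4: w='' (idx 0), next='b' -> output (0, 'b'), add 'b' as idx 4
Step 5: w='b' (idx 4), next='b' -> output (4, 'b'), add 'bb' as idx 5
Step 6: w='ab' (idx 2), next='b' -> output (2, 'b'), add 'abb' as idx 6
Step 7: w='b' (idx 4), end of input -> output (4, '')


Encoded: [(0, 'a'), (1, 'b'), (1, 'a'), (0, 'b'), (4, 'b'), (2, 'b'), (4, '')]


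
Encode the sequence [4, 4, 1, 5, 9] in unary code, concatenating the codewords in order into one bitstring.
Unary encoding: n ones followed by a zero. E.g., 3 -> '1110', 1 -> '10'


Encode each number as n ones followed by a terminating 0:
  4 -> 11110 (5 bits)
  4 -> 11110 (5 bits)
  1 -> 10 (2 bits)
  5 -> 111110 (6 bits)
  9 -> 1111111110 (10 bits)
Total length = 5 + 5 + 2 + 6 + 10 = 28 bits.

Unary([4, 4, 1, 5, 9]) = 1111011110101111101111111110 (28 bits)


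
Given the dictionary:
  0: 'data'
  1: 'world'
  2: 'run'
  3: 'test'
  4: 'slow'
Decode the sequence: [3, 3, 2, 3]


Look up each index in the dictionary:
  3 -> 'test'
  3 -> 'test'
  2 -> 'run'
  3 -> 'test'

Decoded: "test test run test"


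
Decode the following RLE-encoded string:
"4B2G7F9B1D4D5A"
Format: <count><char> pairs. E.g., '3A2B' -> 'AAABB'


Expanding each <count><char> pair:
  4B -> 'BBBB'
  2G -> 'GG'
  7F -> 'FFFFFFF'
  9B -> 'BBBBBBBBB'
  1D -> 'D'
  4D -> 'DDDD'
  5A -> 'AAAAA'

Decoded = BBBBGGFFFFFFFBBBBBBBBBDDDDDAAAAA


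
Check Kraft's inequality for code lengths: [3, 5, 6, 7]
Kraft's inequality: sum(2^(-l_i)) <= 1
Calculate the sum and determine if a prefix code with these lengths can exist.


Sum = 2^(-3) + 2^(-5) + 2^(-6) + 2^(-7)
    = 0.125 + 0.03125 + 0.015625 + 0.0078125
    = 23/128 = 0.1796875
Since 0.1796875 <= 1, Kraft's inequality IS satisfied.
A prefix code with these lengths CAN exist.

Kraft sum = 0.1796875. Satisfied.


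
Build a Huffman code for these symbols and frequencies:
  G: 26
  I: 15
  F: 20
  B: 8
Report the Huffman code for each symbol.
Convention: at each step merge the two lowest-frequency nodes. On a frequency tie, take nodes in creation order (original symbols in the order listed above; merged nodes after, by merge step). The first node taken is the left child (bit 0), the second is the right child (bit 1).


Huffman tree construction:
Step 1: Merge B(8) + I(15) = 23
Step 2: Merge F(20) + (B+I)(23) = 43
Step 3: Merge G(26) + (F+(B+I))(43) = 69
Read each symbol's code off the tree from the root (left child = 0, right child = 1).

Codes:
  G: 0 (length 1)
  I: 111 (length 3)
  F: 10 (length 2)
  B: 110 (length 3)
Average code length: 135/69 = 1.9565 bits/symbol


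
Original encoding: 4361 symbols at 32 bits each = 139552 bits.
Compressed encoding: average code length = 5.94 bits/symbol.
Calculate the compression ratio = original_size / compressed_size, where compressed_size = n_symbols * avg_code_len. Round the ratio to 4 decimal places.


original_size = n_symbols * orig_bits = 4361 * 32 = 139552 bits
compressed_size = n_symbols * avg_code_len = 4361 * 5.94 = 25904.34 bits
ratio = original_size / compressed_size = 139552 / 25904.34 = 5.3872

Compression ratio = 5.3872


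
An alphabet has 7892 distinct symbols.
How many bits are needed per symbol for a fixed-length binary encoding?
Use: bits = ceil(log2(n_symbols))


log2(7892) = 12.9462
Bracket: 2^12 = 4096 < 7892 <= 2^13 = 8192
So ceil(log2(7892)) = 13

bits = ceil(log2(7892)) = ceil(12.9462) = 13 bits


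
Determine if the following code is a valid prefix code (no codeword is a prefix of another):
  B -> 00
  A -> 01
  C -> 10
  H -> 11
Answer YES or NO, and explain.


Checking each pair (does one codeword prefix another?):
  B='00' vs A='01': no prefix
  B='00' vs C='10': no prefix
  B='00' vs H='11': no prefix
  A='01' vs B='00': no prefix
  A='01' vs C='10': no prefix
  A='01' vs H='11': no prefix
  C='10' vs B='00': no prefix
  C='10' vs A='01': no prefix
  C='10' vs H='11': no prefix
  H='11' vs B='00': no prefix
  H='11' vs A='01': no prefix
  H='11' vs C='10': no prefix
No violation found over all pairs.

YES -- this is a valid prefix code. No codeword is a prefix of any other codeword.


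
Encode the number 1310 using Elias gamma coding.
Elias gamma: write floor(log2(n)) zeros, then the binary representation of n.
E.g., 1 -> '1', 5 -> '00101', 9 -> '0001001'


num_bits = floor(log2(1310)) + 1 = 11
leading_zeros = num_bits - 1 = 10
binary(1310) = 10100011110

Elias gamma(1310) = '0000000000' + '10100011110' = 000000000010100011110 (21 bits)


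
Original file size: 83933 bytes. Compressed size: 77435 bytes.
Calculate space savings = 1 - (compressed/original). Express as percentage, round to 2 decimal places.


ratio = compressed/original = 77435/83933 = 0.922581
savings = 1 - ratio = 1 - 0.922581 = 0.077419
as a percentage: 0.077419 * 100 = 7.74%

Space savings = 1 - 77435/83933 = 7.74%


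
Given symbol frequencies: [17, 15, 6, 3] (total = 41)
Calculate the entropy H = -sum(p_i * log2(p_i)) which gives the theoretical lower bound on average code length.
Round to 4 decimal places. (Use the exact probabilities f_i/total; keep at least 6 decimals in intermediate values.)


Per-symbol terms -p_i * log2(p_i) with p_i = f_i/41:
  p = 17/41 = 0.414634: log2(p) = -1.270089, -p*log2(p) = 0.526622
  p = 15/41 = 0.365854: log2(p) = -1.450661, -p*log2(p) = 0.530730
  p = 6/41 = 0.146341: log2(p) = -2.772590, -p*log2(p) = 0.405745
  p = 3/41 = 0.073171: log2(p) = -3.772590, -p*log2(p) = 0.276043
H = 0.526622 + 0.530730 + 0.405745 + 0.276043 = 1.739140

H = 1.7391 bits/symbol


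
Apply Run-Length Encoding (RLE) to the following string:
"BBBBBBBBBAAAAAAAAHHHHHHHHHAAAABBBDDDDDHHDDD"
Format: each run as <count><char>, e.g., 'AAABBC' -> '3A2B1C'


Scanning runs left to right:
  i=0: run of 'B' x 9 -> '9B'
  i=9: run of 'A' x 8 -> '8A'
  i=17: run of 'H' x 9 -> '9H'
  i=26: run of 'A' x 4 -> '4A'
  i=30: run of 'B' x 3 -> '3B'
  i=33: run of 'D' x 5 -> '5D'
  i=38: run of 'H' x 2 -> '2H'
  i=40: run of 'D' x 3 -> '3D'

RLE = 9B8A9H4A3B5D2H3D


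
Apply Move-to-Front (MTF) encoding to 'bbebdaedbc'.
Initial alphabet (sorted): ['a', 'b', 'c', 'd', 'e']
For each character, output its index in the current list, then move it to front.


MTF encoding:
'b': index 1 in ['a', 'b', 'c', 'd', 'e'] -> ['b', 'a', 'c', 'd', 'e']
'b': index 0 in ['b', 'a', 'c', 'd', 'e'] -> ['b', 'a', 'c', 'd', 'e']
'e': index 4 in ['b', 'a', 'c', 'd', 'e'] -> ['e', 'b', 'a', 'c', 'd']
'b': index 1 in ['e', 'b', 'a', 'c', 'd'] -> ['b', 'e', 'a', 'c', 'd']
'd': index 4 in ['b', 'e', 'a', 'c', 'd'] -> ['d', 'b', 'e', 'a', 'c']
'a': index 3 in ['d', 'b', 'e', 'a', 'c'] -> ['a', 'd', 'b', 'e', 'c']
'e': index 3 in ['a', 'd', 'b', 'e', 'c'] -> ['e', 'a', 'd', 'b', 'c']
'd': index 2 in ['e', 'a', 'd', 'b', 'c'] -> ['d', 'e', 'a', 'b', 'c']
'b': index 3 in ['d', 'e', 'a', 'b', 'c'] -> ['b', 'd', 'e', 'a', 'c']
'c': index 4 in ['b', 'd', 'e', 'a', 'c'] -> ['c', 'b', 'd', 'e', 'a']


Output: [1, 0, 4, 1, 4, 3, 3, 2, 3, 4]


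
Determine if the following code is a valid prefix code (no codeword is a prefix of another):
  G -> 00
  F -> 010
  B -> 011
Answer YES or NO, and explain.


Checking each pair (does one codeword prefix another?):
  G='00' vs F='010': no prefix
  G='00' vs B='011': no prefix
  F='010' vs G='00': no prefix
  F='010' vs B='011': no prefix
  B='011' vs G='00': no prefix
  B='011' vs F='010': no prefix
No violation found over all pairs.

YES -- this is a valid prefix code. No codeword is a prefix of any other codeword.


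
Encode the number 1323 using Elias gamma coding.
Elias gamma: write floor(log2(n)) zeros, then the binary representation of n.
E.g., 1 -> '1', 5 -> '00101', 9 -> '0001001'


num_bits = floor(log2(1323)) + 1 = 11
leading_zeros = num_bits - 1 = 10
binary(1323) = 10100101011

Elias gamma(1323) = '0000000000' + '10100101011' = 000000000010100101011 (21 bits)


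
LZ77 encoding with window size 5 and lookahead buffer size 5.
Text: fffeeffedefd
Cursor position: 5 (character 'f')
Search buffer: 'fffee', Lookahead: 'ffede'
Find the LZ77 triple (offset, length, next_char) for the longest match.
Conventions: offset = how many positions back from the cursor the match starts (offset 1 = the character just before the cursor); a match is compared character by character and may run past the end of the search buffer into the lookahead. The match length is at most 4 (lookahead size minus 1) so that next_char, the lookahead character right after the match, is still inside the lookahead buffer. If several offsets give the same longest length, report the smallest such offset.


Try each offset into the search buffer:
  offset=1 (pos 4, char 'e'): match length 0
  offset=2 (pos 3, char 'e'): match length 0
  offset=3 (pos 2, char 'f'): match length 1
  offset=4 (pos 1, char 'f'): match length 3
  offset=5 (pos 0, char 'f'): match length 2
Longest match has length 3 at offset 4.
next_char = character at position 5 + 3 = 8 -> 'd'

Best match: offset=4, length=3 (matching 'ffe' starting at position 1)
LZ77 triple: (4, 3, 'd')


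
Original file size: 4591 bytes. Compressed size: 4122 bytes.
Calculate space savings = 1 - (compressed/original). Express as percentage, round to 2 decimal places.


ratio = compressed/original = 4122/4591 = 0.897844
savings = 1 - ratio = 1 - 0.897844 = 0.102156
as a percentage: 0.102156 * 100 = 10.22%

Space savings = 1 - 4122/4591 = 10.22%


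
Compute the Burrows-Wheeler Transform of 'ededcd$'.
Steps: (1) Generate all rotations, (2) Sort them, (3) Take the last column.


Rotations (sorted):
  0: $ededcd -> last char: d
  1: cd$eded -> last char: d
  2: d$ededc -> last char: c
  3: dcd$ede -> last char: e
  4: dedcd$e -> last char: e
  5: edcd$ed -> last char: d
  6: ededcd$ -> last char: $


BWT = ddceed$


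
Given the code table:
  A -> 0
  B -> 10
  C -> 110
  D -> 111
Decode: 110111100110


Decoding:
110 -> C
111 -> D
10 -> B
0 -> A
110 -> C


Result: CDBAC


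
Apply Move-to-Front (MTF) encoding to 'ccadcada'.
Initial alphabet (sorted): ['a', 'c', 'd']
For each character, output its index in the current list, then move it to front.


MTF encoding:
'c': index 1 in ['a', 'c', 'd'] -> ['c', 'a', 'd']
'c': index 0 in ['c', 'a', 'd'] -> ['c', 'a', 'd']
'a': index 1 in ['c', 'a', 'd'] -> ['a', 'c', 'd']
'd': index 2 in ['a', 'c', 'd'] -> ['d', 'a', 'c']
'c': index 2 in ['d', 'a', 'c'] -> ['c', 'd', 'a']
'a': index 2 in ['c', 'd', 'a'] -> ['a', 'c', 'd']
'd': index 2 in ['a', 'c', 'd'] -> ['d', 'a', 'c']
'a': index 1 in ['d', 'a', 'c'] -> ['a', 'd', 'c']


Output: [1, 0, 1, 2, 2, 2, 2, 1]


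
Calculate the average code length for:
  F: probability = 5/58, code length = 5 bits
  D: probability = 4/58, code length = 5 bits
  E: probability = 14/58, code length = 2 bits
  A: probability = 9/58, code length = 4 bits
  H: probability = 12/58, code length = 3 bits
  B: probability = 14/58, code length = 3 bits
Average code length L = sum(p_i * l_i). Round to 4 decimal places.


Weighted contributions p_i * l_i:
  F: (5/58) * 5 = 25/58
  D: (4/58) * 5 = 20/58
  E: (14/58) * 2 = 28/58
  A: (9/58) * 4 = 36/58
  H: (12/58) * 3 = 36/58
  B: (14/58) * 3 = 42/58
Sum = (25 + 20 + 28 + 36 + 36 + 42)/58 = 187/58

L = 187/58 = 3.2241 bits/symbol


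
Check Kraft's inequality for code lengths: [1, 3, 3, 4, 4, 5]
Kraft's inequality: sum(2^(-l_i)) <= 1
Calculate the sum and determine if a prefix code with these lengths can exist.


Sum = 2^(-1) + 2^(-3) + 2^(-3) + 2^(-4) + 2^(-4) + 2^(-5)
    = 0.5 + 0.125 + 0.125 + 0.0625 + 0.0625 + 0.03125
    = 29/32 = 0.90625
Since 0.90625 <= 1, Kraft's inequality IS satisfied.
A prefix code with these lengths CAN exist.

Kraft sum = 0.90625. Satisfied.


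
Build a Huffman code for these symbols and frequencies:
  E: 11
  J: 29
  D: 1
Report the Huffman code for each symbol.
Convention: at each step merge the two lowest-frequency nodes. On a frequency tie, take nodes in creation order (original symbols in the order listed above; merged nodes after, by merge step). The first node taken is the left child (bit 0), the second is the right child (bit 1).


Huffman tree construction:
Step 1: Merge D(1) + E(11) = 12
Step 2: Merge (D+E)(12) + J(29) = 41
Read each symbol's code off the tree from the root (left child = 0, right child = 1).

Codes:
  E: 01 (length 2)
  J: 1 (length 1)
  D: 00 (length 2)
Average code length: 53/41 = 1.2927 bits/symbol


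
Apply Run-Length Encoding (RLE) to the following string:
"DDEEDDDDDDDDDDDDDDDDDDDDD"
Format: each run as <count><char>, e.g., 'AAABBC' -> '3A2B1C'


Scanning runs left to right:
  i=0: run of 'D' x 2 -> '2D'
  i=2: run of 'E' x 2 -> '2E'
  i=4: run of 'D' x 21 -> '21D'

RLE = 2D2E21D


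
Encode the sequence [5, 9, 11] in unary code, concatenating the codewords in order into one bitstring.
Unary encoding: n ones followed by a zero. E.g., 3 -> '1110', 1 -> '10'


Encode each number as n ones followed by a terminating 0:
  5 -> 111110 (6 bits)
  9 -> 1111111110 (10 bits)
  11 -> 111111111110 (12 bits)
Total length = 6 + 10 + 12 = 28 bits.

Unary([5, 9, 11]) = 1111101111111110111111111110 (28 bits)


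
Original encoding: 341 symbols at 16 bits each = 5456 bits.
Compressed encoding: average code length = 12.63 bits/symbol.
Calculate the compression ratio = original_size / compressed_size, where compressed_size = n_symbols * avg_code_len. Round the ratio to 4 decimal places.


original_size = n_symbols * orig_bits = 341 * 16 = 5456 bits
compressed_size = n_symbols * avg_code_len = 341 * 12.63 = 4306.83 bits
ratio = original_size / compressed_size = 5456 / 4306.83 = 1.2668

Compression ratio = 1.2668


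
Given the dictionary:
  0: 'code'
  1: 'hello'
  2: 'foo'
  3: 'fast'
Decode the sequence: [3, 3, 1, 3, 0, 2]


Look up each index in the dictionary:
  3 -> 'fast'
  3 -> 'fast'
  1 -> 'hello'
  3 -> 'fast'
  0 -> 'code'
  2 -> 'foo'

Decoded: "fast fast hello fast code foo"


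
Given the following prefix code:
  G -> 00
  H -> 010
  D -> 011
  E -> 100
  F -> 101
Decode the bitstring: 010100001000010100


Decoding step by step:
Bits 010 -> H
Bits 100 -> E
Bits 00 -> G
Bits 100 -> E
Bits 00 -> G
Bits 101 -> F
Bits 00 -> G


Decoded message: HEGEGFG


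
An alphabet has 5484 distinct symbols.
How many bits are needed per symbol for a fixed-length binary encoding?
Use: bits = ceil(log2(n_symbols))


log2(5484) = 12.421
Bracket: 2^12 = 4096 < 5484 <= 2^13 = 8192
So ceil(log2(5484)) = 13

bits = ceil(log2(5484)) = ceil(12.421) = 13 bits


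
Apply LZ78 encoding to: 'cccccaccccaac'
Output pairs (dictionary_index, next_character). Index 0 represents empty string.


LZ78 encoding steps:
Dictionary: {0: ''}
Step 1: w='' (idx 0), next='c' -> output (0, 'c'), add 'c' as idx 1
Step 2: w='c' (idx 1), next='c' -> output (1, 'c'), add 'cc' as idx 2
Step 3: w='cc' (idx 2), next='a' -> output (2, 'a'), add 'cca' as idx 3
Step 4: w='cc' (idx 2), next='c' -> output (2, 'c'), add 'ccc' as idx 4
Step 5: w='c' (idx 1), next='a' -> output (1, 'a'), add 'ca' as idx 5
Step 6: w='' (idx 0), next='a' -> output (0, 'a'), add 'a' as idx 6
Step 7: w='c' (idx 1), end of input -> output (1, '')


Encoded: [(0, 'c'), (1, 'c'), (2, 'a'), (2, 'c'), (1, 'a'), (0, 'a'), (1, '')]


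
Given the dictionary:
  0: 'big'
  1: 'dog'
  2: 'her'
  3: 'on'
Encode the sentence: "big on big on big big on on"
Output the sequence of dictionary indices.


Look up each word in the dictionary:
  'big' -> 0
  'on' -> 3
  'big' -> 0
  'on' -> 3
  'big' -> 0
  'big' -> 0
  'on' -> 3
  'on' -> 3

Encoded: [0, 3, 0, 3, 0, 0, 3, 3]


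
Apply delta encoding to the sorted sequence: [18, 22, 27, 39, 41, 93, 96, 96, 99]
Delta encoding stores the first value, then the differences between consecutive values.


First value: 18
Deltas:
  22 - 18 = 4
  27 - 22 = 5
  39 - 27 = 12
  41 - 39 = 2
  93 - 41 = 52
  96 - 93 = 3
  96 - 96 = 0
  99 - 96 = 3


Delta encoded: [18, 4, 5, 12, 2, 52, 3, 0, 3]


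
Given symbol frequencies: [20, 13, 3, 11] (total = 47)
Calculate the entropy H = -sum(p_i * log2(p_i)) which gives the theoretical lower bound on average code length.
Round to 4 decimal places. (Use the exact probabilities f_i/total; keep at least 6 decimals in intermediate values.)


Per-symbol terms -p_i * log2(p_i) with p_i = f_i/47:
  p = 20/47 = 0.425532: log2(p) = -1.232661, -p*log2(p) = 0.524536
  p = 13/47 = 0.276596: log2(p) = -1.854149, -p*log2(p) = 0.512850
  p = 3/47 = 0.063830: log2(p) = -3.969626, -p*log2(p) = 0.253380
  p = 11/47 = 0.234043: log2(p) = -2.095157, -p*log2(p) = 0.490356
H = 0.524536 + 0.512850 + 0.253380 + 0.490356 = 1.781122

H = 1.7811 bits/symbol
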